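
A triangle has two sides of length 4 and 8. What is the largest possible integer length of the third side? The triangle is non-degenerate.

11

The third side must be less than 4 + 8 = 12.
The largest integer below 12 is 11.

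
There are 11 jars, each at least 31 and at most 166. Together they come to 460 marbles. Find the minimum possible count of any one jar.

Minimizing one value means maximizing the remaining 10.
The other 10 can take up 10 × 166 = 1660 ≥ 460 − 31, so one jar can sit at its floor of 31.
Achievable: one at 31 and the other 10 totalling 429, which fits since 10 × 31 ≤ 429 ≤ 10 × 166.

31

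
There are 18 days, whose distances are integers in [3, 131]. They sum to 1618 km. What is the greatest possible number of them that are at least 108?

Suppose k of them are at least 108. Those contribute at least 108 each and the other 18 − k at least 3 each.
So the total is at least 108k + 3(18 − k) = 54 + 105k. This must be ≤ 1618, giving k ≤ 14.
k = 14 is achieved by 14 values at 108 and 4 at 3, total 1524; add 94 to one value (staying below 108) to reach 1618.

14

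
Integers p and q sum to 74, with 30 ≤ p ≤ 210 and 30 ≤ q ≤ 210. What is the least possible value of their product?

pq = p(74 − p) is concave in p, so over [30, 44] it is minimized at an endpoint.
At the endpoint p = 30, q = 74 − 30 = 44, so pq = 30 × 44 = 1320.

1320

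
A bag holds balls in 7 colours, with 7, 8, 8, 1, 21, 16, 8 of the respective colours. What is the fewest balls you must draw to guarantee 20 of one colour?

In the worst case you take as many as possible of each colour without reaching 20: 7 + 8 + 8 + 1 + 19 + 16 + 8 = 67.
The next one must give 20 of some colour, so 67 + 1 = 68.

68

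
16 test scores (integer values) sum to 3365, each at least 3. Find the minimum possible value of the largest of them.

211

The average is 3365/16 > 210, so not all 16 can be 210 or less; the largest is ≥ 211.
Taking 11 copies of 210 and 5 copies of 211 gives exactly 3365, so 211 is attained.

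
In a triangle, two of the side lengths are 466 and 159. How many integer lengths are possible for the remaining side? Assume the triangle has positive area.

The triangle inequality gives |466 − 159| < c < 466 + 159, i.e. 307 < c < 625.
So c can be any integer from 308 to 624: 317 values.

317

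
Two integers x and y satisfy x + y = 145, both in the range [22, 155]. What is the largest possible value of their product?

5256

With x + y fixed, xy peaks when the two are closest together.
Taking x = 72 and y = 73 (both in [22, 155]) gives xy = 5256.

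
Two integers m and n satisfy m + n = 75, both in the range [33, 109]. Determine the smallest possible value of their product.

1386

For a fixed sum, mn is smallest when m and n are as far apart as possible.
The extreme feasible split is m = 33, n = 42, giving mn = 1386.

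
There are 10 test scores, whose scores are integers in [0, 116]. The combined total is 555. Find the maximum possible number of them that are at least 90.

If k of the values are ≥ 90, the total is ≥ 90k + 0(10 − k).
Setting 90k + 0(10 − k) ≤ 555 gives 90k ≤ 555, so k ≤ 6.
k = 6 is achieved by 6 values at 90 and 4 at 0, total 540; add 15 to one value (staying below 90) to reach 555.

6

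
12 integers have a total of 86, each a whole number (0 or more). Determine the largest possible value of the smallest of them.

7

The 12 values sum to 86, so their minimum is at most ⌊86/12⌋ = 7.
Equality holds with 10 values of 7 and 2 values of 8.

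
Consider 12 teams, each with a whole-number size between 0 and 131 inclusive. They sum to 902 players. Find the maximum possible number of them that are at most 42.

Suppose k of them are at most 42. Those contribute at most 42 each and the rest at most 131 each.
So the total is at most 42k + 131(12 − k) = 1572 − 89k. This must still be ≥ 902, so k ≤ 7.
k = 7 is achieved by 7 values at 42 and 5 at 131, total 949; lower one of the 131's by 47 (still > 42) to reach 902.

7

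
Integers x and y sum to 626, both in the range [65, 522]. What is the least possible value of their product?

54288

xy = x(626 − x) is concave in x, so over [104, 522] it is minimized at an endpoint.
The extreme feasible split is x = 104, y = 522, giving xy = 54288.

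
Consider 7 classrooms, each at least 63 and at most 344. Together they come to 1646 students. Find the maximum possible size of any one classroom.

344

To make one classroom as large as possible, make the other 6 as small as possible.
The other 6 contribute at least 6 × 63 = 378, leaving at most 1646 − 378 = 1268.
But each classroom is capped at 344, so the maximum is 344.
Achievable: one at 344 and the other 6 totalling 1302, which fits since 6 × 63 ≤ 1302 ≤ 6 × 344.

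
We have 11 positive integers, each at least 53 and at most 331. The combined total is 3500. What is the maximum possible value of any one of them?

331

Maximizing one value means minimizing the remaining 10.
The other 10 contribute at least 10 × 53 = 530, leaving at most 3500 − 530 = 2970.
But each integer is capped at 331, so the maximum is 331.
Achievable: one at 331 and the other 10 totalling 3169, which fits since 10 × 53 ≤ 3169 ≤ 10 × 331.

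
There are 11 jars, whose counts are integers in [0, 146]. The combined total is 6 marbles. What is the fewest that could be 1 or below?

8

If only k of them are at most 1, the other 11 − k are at least 2, so the total is at least (11 − k)·2 + k·0.
This is ≤ 6, so (11 − k)·2 + 0k ≤ 6, which gives k ≥ 8.
Exactly 8 works: 8 values at 0 and 3 at 2 total 6.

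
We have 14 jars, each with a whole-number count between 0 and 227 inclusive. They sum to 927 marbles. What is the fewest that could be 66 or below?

Each value above 66 is at least 67, contributing at least 67 − 0 = 67 above the floor 0.
The sum exceeds the floor total 0 by 927, so at most ⌊927/67⌋ = 13 exceed 66, and at least 1 are ≤ 66.
Exactly 1 works: 1 value at 0 and 13 at 67 total 871; raise one of the low values by 56 (still ≤ 66) to hit 927.

1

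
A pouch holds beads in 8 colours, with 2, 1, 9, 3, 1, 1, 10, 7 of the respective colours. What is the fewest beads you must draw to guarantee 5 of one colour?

21

In the worst case you take as many as possible of each colour without reaching 5: 2 + 1 + 4 + 3 + 1 + 1 + 4 + 4 = 20.
The next one must give 5 of some colour, so 20 + 1 = 21.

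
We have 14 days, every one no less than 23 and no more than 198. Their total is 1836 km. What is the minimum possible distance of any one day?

23

To make one day as small as possible, make the other 13 as large as possible.
The other 13 can take up 13 × 198 = 2574 ≥ 1836 − 23, so one day can sit at its floor of 23.
Achievable: one at 23 and the other 13 totalling 1813, which fits since 13 × 23 ≤ 1813 ≤ 13 × 198.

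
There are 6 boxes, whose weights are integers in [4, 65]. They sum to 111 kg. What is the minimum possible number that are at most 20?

If only k of them are at most 20, the other 6 − k are at least 21, so the total is at least (6 − k)·21 + k·4.
This is ≤ 111, so (6 − k)·21 + 4k ≤ 111, which gives k ≥ 1.
Exactly 1 works: 1 value at 4 and 5 at 21 total 109; raise one of the low values by 2 (still ≤ 20) to hit 111.

1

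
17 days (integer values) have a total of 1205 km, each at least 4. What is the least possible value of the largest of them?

71

Some value must be at least ⌈1205/17⌉ = 71, since 17 × 70 = 1190 < 1205.
Achievable: 15 of them at 71 and 2 at 70 total 1205.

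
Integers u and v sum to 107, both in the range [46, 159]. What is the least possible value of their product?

2806

Since u + v is fixed, pushing one of them to its bound minimizes the product.
At the endpoint u = 46, v = 107 − 46 = 61, so uv = 46 × 61 = 2806.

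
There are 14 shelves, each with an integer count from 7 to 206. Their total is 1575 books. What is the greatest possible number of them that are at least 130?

12

If k of the values are ≥ 130, the total is ≥ 130k + 7(14 − k).
Setting 130k + 7(14 − k) ≤ 1575 gives 123k ≤ 1477, so k ≤ 12.
k = 12 is achieved by 12 values at 130 and 2 at 7, total 1574; add 1 to one value (staying below 130) to reach 1575.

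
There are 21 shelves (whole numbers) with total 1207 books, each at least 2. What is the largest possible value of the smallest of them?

57

If every one of the 21 were at least 58, the total would be at least 21 × 58 = 1218 > 1207.
Taking 11 copies of 57 and 10 copies of 58 gives exactly 1207, so 57 is attained.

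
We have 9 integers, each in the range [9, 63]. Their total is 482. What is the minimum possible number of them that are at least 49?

4

Suppose at most 9 − j of them reach 49; then j values are ≤ 48 and the rest ≤ 63.
The total is then ≤ 48·j + 63·(9 − j) = 567 − 15j. For this to be ≥ 482 we need j ≤ 5, so at least 9 − 5 = 4 must reach 49.
Exactly 4 works: 4 values at 63 and 5 at 48 total 492; lower one of the high values by 10 (still ≥ 49) to hit 482.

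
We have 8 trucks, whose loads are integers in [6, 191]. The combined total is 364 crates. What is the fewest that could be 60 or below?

Let j be the number exceeding 60. Then the total is ≥ 61·j + 6·(8 − j) = 48 + 55j.
So 55j ≤ 316 and j ≤ 5; hence at least 8 − 5 = 3 are ≤ 60.
Exactly 3 works: 3 values at 6 and 5 at 61 total 323; raise one of the low values by 41 (still ≤ 60) to hit 364.

3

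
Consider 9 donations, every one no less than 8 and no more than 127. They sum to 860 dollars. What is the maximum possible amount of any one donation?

To make one donation as large as possible, make the other 8 as small as possible.
The other 8 contribute at least 8 × 8 = 64, leaving at most 860 − 64 = 796.
But each donation is capped at 127, so the maximum is 127.
Achievable: one at 127 and the other 8 totalling 733, which fits since 8 × 8 ≤ 733 ≤ 8 × 127.

127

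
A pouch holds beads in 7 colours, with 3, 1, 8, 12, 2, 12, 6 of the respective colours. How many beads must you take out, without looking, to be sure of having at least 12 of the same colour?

43

In the worst case you take as many as possible of each colour without reaching 12: 3 + 1 + 8 + 11 + 2 + 11 + 6 = 42.
The next one must give 12 of some colour, so 42 + 1 = 43.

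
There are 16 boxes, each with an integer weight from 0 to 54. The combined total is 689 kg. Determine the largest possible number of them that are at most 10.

Each value at 10 or below falls at least 54 − 10 = 44 short of the ceiling 54.
The ceiling total is 16 × 54 = 864, and we need 689, so at most ⌊(864 − 689)/44⌋ = 3 can be that low.
k = 3 is achieved by 3 values at 10 and 13 at 54, total 732; lower one of the 54's by 43 (still > 10) to reach 689.

3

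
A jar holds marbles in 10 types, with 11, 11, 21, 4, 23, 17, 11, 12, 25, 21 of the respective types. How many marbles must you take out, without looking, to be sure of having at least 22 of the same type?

151

In the worst case you take as many as possible of each type without reaching 22: 11 + 11 + 21 + 4 + 21 + 17 + 11 + 12 + 21 + 21 = 150.
The next one must give 22 of some type, so 150 + 1 = 151.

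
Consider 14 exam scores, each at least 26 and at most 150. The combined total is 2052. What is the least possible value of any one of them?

102

To make one score as small as possible, make the other 13 as large as possible.
The other 13 contribute at most 13 × 150 = 1950, leaving at least 2052 − 1950 = 102.
Since 102 ≥ 26, this is achievable: one at 102 and 13 at 150.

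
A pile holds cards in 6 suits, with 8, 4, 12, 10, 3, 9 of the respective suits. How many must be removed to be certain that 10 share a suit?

43

In the worst case you take as many as possible of each suit without reaching 10: 8 + 4 + 9 + 9 + 3 + 9 = 42.
The next one must give 10 of some suit, so 42 + 1 = 43.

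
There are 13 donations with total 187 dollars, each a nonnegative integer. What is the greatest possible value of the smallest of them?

14

If every one of the 13 were at least 15, the total would be at least 13 × 15 = 195 > 187.
Taking 8 copies of 14 and 5 copies of 15 gives exactly 187, so 14 is attained.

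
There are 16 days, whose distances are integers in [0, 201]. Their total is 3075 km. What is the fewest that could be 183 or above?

Suppose at most 16 − j of them reach 183; then j values are ≤ 182 and the rest ≤ 201.
The total is then ≤ 182·j + 201·(16 − j) = 3216 − 19j. For this to be ≥ 3075 we need j ≤ 7, so at least 16 − 7 = 9 must reach 183.
Exactly 9 works: 9 values at 201 and 7 at 182 total 3083; lower one of the high values by 8 (still ≥ 183) to hit 3075.

9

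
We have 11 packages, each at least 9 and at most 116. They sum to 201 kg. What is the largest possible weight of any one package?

Maximizing one value means minimizing the remaining 10.
The other 10 contribute at least 10 × 9 = 90, leaving at most 201 − 90 = 111.
Since 111 ≤ 116, this is achievable: one at 111 and 10 at 9.

111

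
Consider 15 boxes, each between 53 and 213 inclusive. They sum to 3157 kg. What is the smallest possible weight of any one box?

175

To make one box as small as possible, make the other 14 as large as possible.
The other 14 contribute at most 14 × 213 = 2982, leaving at least 3157 − 2982 = 175.
Since 175 ≥ 53, this is achievable: one at 175 and 14 at 213.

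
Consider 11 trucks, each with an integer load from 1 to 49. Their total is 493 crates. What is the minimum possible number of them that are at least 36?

8

If only k of them are at least 36, the other 11 − k are at most 35, so the total is at most k·49 + (11 − k)·35.
This must reach 493, so k·49 + (11 − k)·35 ≥ 493, giving k ≥ 8.
Exactly 8 works: 8 values at 49 and 3 at 35 total 497; lower one of the high values by 4 (still ≥ 36) to hit 493.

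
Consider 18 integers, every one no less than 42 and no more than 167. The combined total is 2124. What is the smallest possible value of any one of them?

To make one integer as small as possible, make the other 17 as large as possible.
The other 17 can take up 17 × 167 = 2839 ≥ 2124 − 42, so one integer can sit at its floor of 42.
Achievable: one at 42 and the other 17 totalling 2082, which fits since 17 × 42 ≤ 2082 ≤ 17 × 167.

42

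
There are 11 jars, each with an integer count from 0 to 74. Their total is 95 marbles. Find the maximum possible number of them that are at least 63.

Suppose k of them are at least 63. Those contribute at least 63 each and the other 11 − k at least 0 each.
So the total is at least 63k + 0(11 − k) = 0 + 63k. This must be ≤ 95, giving k ≤ 1.
k = 1 is achieved by 1 value at 63 and 10 at 0, total 63; add 32 to one value (staying below 63) to reach 95.

1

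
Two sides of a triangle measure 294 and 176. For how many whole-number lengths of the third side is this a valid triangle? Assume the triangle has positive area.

The triangle inequality gives |294 − 176| < c < 294 + 176, i.e. 118 < c < 470.
So c can be any integer from 119 to 469: 351 values.

351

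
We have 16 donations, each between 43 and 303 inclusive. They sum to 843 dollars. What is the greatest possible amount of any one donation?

To make one donation as large as possible, make the other 15 as small as possible.
The other 15 contribute at least 15 × 43 = 645, leaving at most 843 − 645 = 198.
Since 198 ≤ 303, this is achievable: one at 198 and 15 at 43.

198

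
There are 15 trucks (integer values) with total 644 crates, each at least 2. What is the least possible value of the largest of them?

43

The average is 644/15 > 42, so not all 15 can be 42 or less; the largest is ≥ 43.
Equality holds with 14 values of 43 and 1 value of 42.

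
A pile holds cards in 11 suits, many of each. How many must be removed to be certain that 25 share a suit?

In the worst case you draw 24 of each of the 11 suits: 11 × 24 = 264.
One more forces 25 of some suit, so 264 + 1 = 265.

265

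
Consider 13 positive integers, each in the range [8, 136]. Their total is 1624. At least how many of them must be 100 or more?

10

If only k of them are at least 100, the other 13 − k are at most 99, so the total is at most k·136 + (13 − k)·99.
This must reach 1624, so k·136 + (13 − k)·99 ≥ 1624, giving k ≥ 10.
Exactly 10 works: 10 values at 136 and 3 at 99 total 1657; lower one of the high values by 33 (still ≥ 100) to hit 1624.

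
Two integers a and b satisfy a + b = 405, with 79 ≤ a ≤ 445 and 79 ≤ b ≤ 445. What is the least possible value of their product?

25754

Since a + b is fixed, pushing one of them to its bound minimizes the product.
At the endpoint a = 79, b = 405 − 79 = 326, so ab = 79 × 326 = 25754.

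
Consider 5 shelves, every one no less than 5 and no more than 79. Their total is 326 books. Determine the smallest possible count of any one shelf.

To make one shelf as small as possible, make the other 4 as large as possible.
The other 4 contribute at most 4 × 79 = 316, leaving at least 326 − 316 = 10.
Since 10 ≥ 5, this is achievable: one at 10 and 4 at 79.

10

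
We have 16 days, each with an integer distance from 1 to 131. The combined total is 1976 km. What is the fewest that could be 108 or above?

If only k of them are at least 108, the other 16 − k are at most 107, so the total is at most k·131 + (16 − k)·107.
This must reach 1976, so k·131 + (16 − k)·107 ≥ 1976, giving k ≥ 11.
Exactly 11 works: 11 values at 131 and 5 at 107 total 1976.

11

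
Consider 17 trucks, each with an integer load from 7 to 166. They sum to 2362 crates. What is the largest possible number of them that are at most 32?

3

Suppose k of them are at most 32. Those contribute at most 32 each and the rest at most 166 each.
So the total is at most 32k + 166(17 − k) = 2822 − 134k. This must still be ≥ 2362, so k ≤ 3.
k = 3 is achieved by 3 values at 32 and 14 at 166, total 2420; lower one of the 166's by 58 (still > 32) to reach 2362.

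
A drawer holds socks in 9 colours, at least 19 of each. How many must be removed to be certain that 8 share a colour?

You could draw 7 of every colour without reaching 8 of any — 63 in all.
One more forces 8 of some colour, so 63 + 1 = 64.

64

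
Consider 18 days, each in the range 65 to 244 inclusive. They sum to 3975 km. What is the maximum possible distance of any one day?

244

To make one day as large as possible, make the other 17 as small as possible.
The other 17 contribute at least 17 × 65 = 1105, leaving at most 3975 − 1105 = 2870.
But each day is capped at 244, so the maximum is 244.
Achievable: one at 244 and the other 17 totalling 3731, which fits since 17 × 65 ≤ 3731 ≤ 17 × 244.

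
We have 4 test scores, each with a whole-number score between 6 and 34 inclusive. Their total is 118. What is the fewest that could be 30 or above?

1

If only k of them are at least 30, the other 4 − k are at most 29, so the total is at most k·34 + (4 − k)·29.
This must reach 118, so k·34 + (4 − k)·29 ≥ 118, giving k ≥ 1.
Exactly 1 works: 1 value at 34 and 3 at 29 total 121; lower one of the high values by 3 (still ≥ 30) to hit 118.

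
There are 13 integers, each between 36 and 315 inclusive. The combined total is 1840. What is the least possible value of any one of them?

Minimizing one value means maximizing the remaining 12.
The other 12 can take up 12 × 315 = 3780 ≥ 1840 − 36, so one integer can sit at its floor of 36.
Achievable: one at 36 and the other 12 totalling 1804, which fits since 12 × 36 ≤ 1804 ≤ 12 × 315.

36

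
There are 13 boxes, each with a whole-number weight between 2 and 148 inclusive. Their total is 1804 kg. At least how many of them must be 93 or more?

If only k of them are at least 93, the other 13 − k are at most 92, so the total is at most k·148 + (13 − k)·92.
This must reach 1804, so k·148 + (13 − k)·92 ≥ 1804, giving k ≥ 11.
Exactly 11 works: 11 values at 148 and 2 at 92 total 1812; lower one of the high values by 8 (still ≥ 93) to hit 1804.

11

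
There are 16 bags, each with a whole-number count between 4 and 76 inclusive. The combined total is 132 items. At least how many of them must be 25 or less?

Each value above 25 is at least 26, contributing at least 26 − 4 = 22 above the floor 4.
The sum exceeds the floor total 64 by 68, so at most ⌊68/22⌋ = 3 exceed 25, and at least 13 are ≤ 25.
Exactly 13 works: 13 values at 4 and 3 at 26 total 130; raise one of the low values by 2 (still ≤ 25) to hit 132.

13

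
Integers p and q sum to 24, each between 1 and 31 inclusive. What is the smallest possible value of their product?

Since p + q is fixed, pushing one of them to its bound minimizes the product.
At the endpoint p = 1, q = 24 − 1 = 23, so pq = 1 × 23 = 23.

23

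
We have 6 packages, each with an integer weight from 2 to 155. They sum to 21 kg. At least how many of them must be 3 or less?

2

Each value above 3 is at least 4, contributing at least 4 − 2 = 2 above the floor 2.
The sum exceeds the floor total 12 by 9, so at most ⌊9/2⌋ = 4 exceed 3, and at least 2 are ≤ 3.
Exactly 2 works: 2 values at 2 and 4 at 4 total 20; raise one of the low values by 1 (still ≤ 3) to hit 21.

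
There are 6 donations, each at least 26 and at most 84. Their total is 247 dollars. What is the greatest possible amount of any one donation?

84

Maximizing one value means minimizing the remaining 5.
The other 5 contribute at least 5 × 26 = 130, leaving at most 247 − 130 = 117.
But each donation is capped at 84, so the maximum is 84.
Achievable: one at 84 and the other 5 totalling 163, which fits since 5 × 26 ≤ 163 ≤ 5 × 84.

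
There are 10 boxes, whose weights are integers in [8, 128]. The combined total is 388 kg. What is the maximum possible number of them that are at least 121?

Suppose k of them are at least 121. Those contribute at least 121 each and the other 10 − k at least 8 each.
So the total is at least 121k + 8(10 − k) = 80 + 113k. This must be ≤ 388, giving k ≤ 2.
k = 2 is achieved by 2 values at 121 and 8 at 8, total 306; add 82 to one value (staying below 121) to reach 388.

2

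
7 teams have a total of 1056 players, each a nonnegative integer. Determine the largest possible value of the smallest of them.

150

The average is 1056/7 < 151, so some value is ≤ 150.
Equality holds with 1 value of 150 and 6 values of 151.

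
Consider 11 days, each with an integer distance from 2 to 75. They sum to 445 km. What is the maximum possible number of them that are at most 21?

Suppose k of them are at most 21. Those contribute at most 21 each and the rest at most 75 each.
So the total is at most 21k + 75(11 − k) = 825 − 54k. This must still be ≥ 445, so k ≤ 7.
k = 7 is achieved by 7 values at 21 and 4 at 75, total 447; lower one of the 75's by 2 (still > 21) to reach 445.

7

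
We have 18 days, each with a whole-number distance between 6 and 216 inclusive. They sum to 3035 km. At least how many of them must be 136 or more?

8

If only k of them are at least 136, the other 18 − k are at most 135, so the total is at most k·216 + (18 − k)·135.
This must reach 3035, so k·216 + (18 − k)·135 ≥ 3035, giving k ≥ 8.
Exactly 8 works: 8 values at 216 and 10 at 135 total 3078; lower one of the high values by 43 (still ≥ 136) to hit 3035.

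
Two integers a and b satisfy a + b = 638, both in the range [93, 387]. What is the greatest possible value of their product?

101761

ab = a(638 − a) is maximized when a is as near 638/2 as the bounds allow.
Taking a = 319 and b = 319 (both in [93, 387]) gives ab = 101761.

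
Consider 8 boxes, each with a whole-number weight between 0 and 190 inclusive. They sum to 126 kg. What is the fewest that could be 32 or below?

5

If only k of them are at most 32, the other 8 − k are at least 33, so the total is at least (8 − k)·33 + k·0.
This is ≤ 126, so (8 − k)·33 + 0k ≤ 126, which gives k ≥ 5.
Exactly 5 works: 5 values at 0 and 3 at 33 total 99; raise one of the low values by 27 (still ≤ 32) to hit 126.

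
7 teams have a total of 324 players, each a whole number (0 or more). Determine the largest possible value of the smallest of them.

The average is 324/7 < 47, so some value is ≤ 46.
Achievable: 5 of them at 46 and 2 at 47 total 324.

46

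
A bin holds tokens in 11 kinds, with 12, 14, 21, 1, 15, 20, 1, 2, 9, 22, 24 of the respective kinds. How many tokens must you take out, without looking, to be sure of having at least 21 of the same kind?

135

In the worst case you take as many as possible of each kind without reaching 21: 12 + 14 + 20 + 1 + 15 + 20 + 1 + 2 + 9 + 20 + 20 = 134.
The next one must give 21 of some kind, so 134 + 1 = 135.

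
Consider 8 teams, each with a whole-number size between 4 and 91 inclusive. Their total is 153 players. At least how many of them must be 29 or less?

4

If only k of them are at most 29, the other 8 − k are at least 30, so the total is at least (8 − k)·30 + k·4.
This is ≤ 153, so (8 − k)·30 + 4k ≤ 153, which gives k ≥ 4.
Exactly 4 works: 4 values at 4 and 4 at 30 total 136; raise one of the low values by 17 (still ≤ 29) to hit 153.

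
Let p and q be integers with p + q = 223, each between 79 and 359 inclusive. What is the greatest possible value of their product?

12432

With p + q fixed, pq peaks when the two are closest together.
Taking p = 111 and q = 112 (both in [79, 359]) gives pq = 12432.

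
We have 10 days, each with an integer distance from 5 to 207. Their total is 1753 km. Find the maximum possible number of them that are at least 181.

Suppose k of them are at least 181. Those contribute at least 181 each and the other 10 − k at least 5 each.
So the total is at least 181k + 5(10 − k) = 50 + 176k. This must be ≤ 1753, giving k ≤ 9.
k = 9 is achieved by 9 values at 181 and 1 at 5, total 1634; add 119 to one value (staying below 181) to reach 1753.

9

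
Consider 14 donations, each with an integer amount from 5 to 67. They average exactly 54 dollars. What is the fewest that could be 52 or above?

3

The total is 14 × 54 = 756.
Each value short of 52 is at most 51, costing at least 67 − 51 = 16 against the maximum total of 938.
We can afford to lose at most 938 − 756 = 182, so at most ⌊182/16⌋ = 11 fall short, and at least 3 are ≥ 52.
Exactly 3 works: 3 values at 67 and 11 at 51 total 762; lower one of the high values by 6 (still ≥ 52) to hit 756.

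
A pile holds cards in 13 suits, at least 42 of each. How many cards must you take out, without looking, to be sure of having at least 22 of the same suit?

In the worst case you draw 21 of each of the 13 suits: 13 × 21 = 273.
One more forces 22 of some suit, so 273 + 1 = 274.

274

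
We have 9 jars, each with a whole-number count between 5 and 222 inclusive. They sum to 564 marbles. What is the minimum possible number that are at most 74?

Let j be the number exceeding 74. Then the total is ≥ 75·j + 5·(9 − j) = 45 + 70j.
So 70j ≤ 519 and j ≤ 7; hence at least 9 − 7 = 2 are ≤ 74.
Exactly 2 works: 2 values at 5 and 7 at 75 total 535; raise one of the low values by 29 (still ≤ 74) to hit 564.

2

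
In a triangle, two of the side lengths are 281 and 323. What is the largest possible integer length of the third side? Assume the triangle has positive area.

603

The third side must be less than 281 + 323 = 604.
The largest integer below 604 is 603.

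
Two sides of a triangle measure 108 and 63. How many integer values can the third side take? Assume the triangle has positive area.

The triangle inequality gives |108 − 63| < c < 108 + 63, i.e. 45 < c < 171.
So c can be any integer from 46 to 170: 125 values.

125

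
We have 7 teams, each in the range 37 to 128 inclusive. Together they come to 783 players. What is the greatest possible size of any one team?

To make one team as large as possible, make the other 6 as small as possible.
The other 6 contribute at least 6 × 37 = 222, leaving at most 783 − 222 = 561.
But each team is capped at 128, so the maximum is 128.
Achievable: one at 128 and the other 6 totalling 655, which fits since 6 × 37 ≤ 655 ≤ 6 × 128.

128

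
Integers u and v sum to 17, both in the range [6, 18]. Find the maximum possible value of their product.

72

For a fixed sum, the product uv is largest when u and v are as close as possible.
Taking u = 8 and v = 9 (both in [6, 18]) gives uv = 72.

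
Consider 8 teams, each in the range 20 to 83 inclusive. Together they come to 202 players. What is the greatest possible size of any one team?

Maximizing one value means minimizing the remaining 7.
The other 7 contribute at least 7 × 20 = 140, leaving at most 202 − 140 = 62.
Since 62 ≤ 83, this is achievable: one at 62 and 7 at 20.

62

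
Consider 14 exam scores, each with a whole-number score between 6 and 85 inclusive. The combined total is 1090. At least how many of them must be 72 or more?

Each value short of 72 is at most 71, costing at least 85 − 71 = 14 against the maximum total of 1190.
We can afford to lose at most 1190 − 1090 = 100, so at most ⌊100/14⌋ = 7 fall short, and at least 7 are ≥ 72.
Exactly 7 works: 7 values at 85 and 7 at 71 total 1092; lower one of the high values by 2 (still ≥ 72) to hit 1090.

7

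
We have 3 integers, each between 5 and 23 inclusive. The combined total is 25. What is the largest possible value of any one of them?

15

To make one integer as large as possible, make the other 2 as small as possible.
The other 2 contribute at least 2 × 5 = 10, leaving at most 25 − 10 = 15.
Since 15 ≤ 23, this is achievable: one at 15 and 2 at 5.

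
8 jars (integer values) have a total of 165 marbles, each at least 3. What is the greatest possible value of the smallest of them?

20

The 8 values sum to 165, so their minimum is at most ⌊165/8⌋ = 20.
Equality holds with 3 values of 20 and 5 values of 21.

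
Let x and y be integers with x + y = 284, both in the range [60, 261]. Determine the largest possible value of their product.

20164

For a fixed sum, the product xy is largest when x and y are as close as possible.
Taking x = 142 and y = 142 (both in [60, 261]) gives xy = 20164.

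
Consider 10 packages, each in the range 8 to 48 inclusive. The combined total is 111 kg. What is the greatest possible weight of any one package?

To make one package as large as possible, make the other 9 as small as possible.
The other 9 contribute at least 9 × 8 = 72, leaving at most 111 − 72 = 39.
Since 39 ≤ 48, this is achievable: one at 39 and 9 at 8.

39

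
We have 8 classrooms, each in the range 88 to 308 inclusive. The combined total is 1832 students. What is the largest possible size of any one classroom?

308

To make one classroom as large as possible, make the other 7 as small as possible.
The other 7 contribute at least 7 × 88 = 616, leaving at most 1832 − 616 = 1216.
But each classroom is capped at 308, so the maximum is 308.
Achievable: one at 308 and the other 7 totalling 1524, which fits since 7 × 88 ≤ 1524 ≤ 7 × 308.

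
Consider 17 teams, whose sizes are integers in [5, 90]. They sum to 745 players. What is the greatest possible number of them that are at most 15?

10

Suppose k of them are at most 15. Those contribute at most 15 each and the rest at most 90 each.
So the total is at most 15k + 90(17 − k) = 1530 − 75k. This must still be ≥ 745, so k ≤ 10.
k = 10 is achieved by 10 values at 15 and 7 at 90, total 780; lower one of the 90's by 35 (still > 15) to reach 745.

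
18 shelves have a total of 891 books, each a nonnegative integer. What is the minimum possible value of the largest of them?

50

Some value must be at least ⌈891/18⌉ = 50, since 18 × 49 = 882 < 891.
Equality holds with 9 values of 50 and 9 values of 49.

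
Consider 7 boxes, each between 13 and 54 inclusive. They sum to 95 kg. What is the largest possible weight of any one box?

17

To make one box as large as possible, make the other 6 as small as possible.
The other 6 contribute at least 6 × 13 = 78, leaving at most 95 − 78 = 17.
Since 17 ≤ 54, this is achievable: one at 17 and 6 at 13.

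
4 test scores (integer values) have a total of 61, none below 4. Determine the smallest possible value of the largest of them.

16

If every one of the 4 were at most 15, the total would be at most 4 × 15 = 60 < 61.
Achievable: 1 of them at 16 and 3 at 15 total 61.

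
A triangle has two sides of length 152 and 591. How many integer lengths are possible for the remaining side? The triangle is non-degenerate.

303

The triangle inequality gives |152 − 591| < c < 152 + 591, i.e. 439 < c < 743.
So c can be any integer from 440 to 742: 303 values.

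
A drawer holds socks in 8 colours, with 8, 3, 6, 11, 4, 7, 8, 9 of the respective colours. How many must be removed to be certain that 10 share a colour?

55

In the worst case you take as many as possible of each colour without reaching 10: 8 + 3 + 6 + 9 + 4 + 7 + 8 + 9 = 54.
The next one must give 10 of some colour, so 54 + 1 = 55.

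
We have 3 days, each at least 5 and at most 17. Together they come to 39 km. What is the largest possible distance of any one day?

To make one day as large as possible, make the other 2 as small as possible.
The other 2 contribute at least 2 × 5 = 10, leaving at most 39 − 10 = 29.
But each day is capped at 17, so the maximum is 17.
Achievable: one at 17 and the other 2 totalling 22, which fits since 2 × 5 ≤ 22 ≤ 2 × 17.

17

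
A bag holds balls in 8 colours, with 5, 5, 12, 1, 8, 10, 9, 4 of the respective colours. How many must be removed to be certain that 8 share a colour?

In the worst case you take as many as possible of each colour without reaching 8: 5 + 5 + 7 + 1 + 7 + 7 + 7 + 4 = 43.
The next one must give 8 of some colour, so 43 + 1 = 44.

44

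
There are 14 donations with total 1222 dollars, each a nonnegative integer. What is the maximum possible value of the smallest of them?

The 14 values sum to 1222, so their minimum is at most ⌊1222/14⌋ = 87.
Equality holds with 10 values of 87 and 4 values of 88.

87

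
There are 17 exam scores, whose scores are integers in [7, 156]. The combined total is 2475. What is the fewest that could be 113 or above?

13

Each value short of 113 is at most 112, costing at least 156 − 112 = 44 against the maximum total of 2652.
We can afford to lose at most 2652 − 2475 = 177, so at most ⌊177/44⌋ = 4 fall short, and at least 13 are ≥ 113.
Exactly 13 works: 13 values at 156 and 4 at 112 total 2476; lower one of the high values by 1 (still ≥ 113) to hit 2475.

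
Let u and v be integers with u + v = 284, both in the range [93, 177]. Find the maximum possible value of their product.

For a fixed sum, the product uv is largest when u and v are as close as possible.
Taking u = 142 and v = 142 (both in [93, 177]) gives uv = 20164.

20164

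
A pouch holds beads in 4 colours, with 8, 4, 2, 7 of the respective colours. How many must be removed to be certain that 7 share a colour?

In the worst case you take as many as possible of each colour without reaching 7: 6 + 4 + 2 + 6 = 18.
The next one must give 7 of some colour, so 18 + 1 = 19.

19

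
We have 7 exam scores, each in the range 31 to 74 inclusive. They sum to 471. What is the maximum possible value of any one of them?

74

Maximizing one value means minimizing the remaining 6.
The other 6 contribute at least 6 × 31 = 186, leaving at most 471 − 186 = 285.
But each score is capped at 74, so the maximum is 74.
Achievable: one at 74 and the other 6 totalling 397, which fits since 6 × 31 ≤ 397 ≤ 6 × 74.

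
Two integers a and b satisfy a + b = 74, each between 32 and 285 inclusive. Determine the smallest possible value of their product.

ab = a(74 − a) is concave in a, so over [32, 42] it is minimized at an endpoint.
At the endpoint a = 32, b = 74 − 32 = 42, so ab = 32 × 42 = 1344.

1344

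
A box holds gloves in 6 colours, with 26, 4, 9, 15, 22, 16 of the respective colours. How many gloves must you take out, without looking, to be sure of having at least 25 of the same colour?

91

In the worst case you take as many as possible of each colour without reaching 25: 24 + 4 + 9 + 15 + 22 + 16 = 90.
The next one must give 25 of some colour, so 90 + 1 = 91.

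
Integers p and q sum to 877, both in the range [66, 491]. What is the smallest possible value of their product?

189526

Since p + q is fixed, pushing one of them to its bound minimizes the product.
The extreme feasible split is p = 386, q = 491, giving pq = 189526.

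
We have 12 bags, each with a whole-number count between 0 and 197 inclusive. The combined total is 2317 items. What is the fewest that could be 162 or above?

11

If only k of them are at least 162, the other 12 − k are at most 161, so the total is at most k·197 + (12 − k)·161.
This must reach 2317, so k·197 + (12 − k)·161 ≥ 2317, giving k ≥ 11.
Exactly 11 works: 11 values at 197 and 1 at 161 total 2328; lower one of the high values by 11 (still ≥ 162) to hit 2317.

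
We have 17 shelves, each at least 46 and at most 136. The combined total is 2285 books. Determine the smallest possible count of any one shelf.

109

To make one shelf as small as possible, make the other 16 as large as possible.
The other 16 contribute at most 16 × 136 = 2176, leaving at least 2285 − 2176 = 109.
Since 109 ≥ 46, this is achievable: one at 109 and 16 at 136.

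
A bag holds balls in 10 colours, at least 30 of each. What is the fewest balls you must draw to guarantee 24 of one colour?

You could draw 23 of every colour without reaching 24 of any — 230 in all.
One more forces 24 of some colour, so 230 + 1 = 231.

231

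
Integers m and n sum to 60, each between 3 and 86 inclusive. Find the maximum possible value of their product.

For a fixed sum, the product mn is largest when m and n are as close as possible.
Taking m = 30 and n = 30 (both in [3, 86]) gives mn = 900.

900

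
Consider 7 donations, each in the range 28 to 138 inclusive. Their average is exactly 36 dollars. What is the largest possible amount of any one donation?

Maximizing one value means minimizing the remaining 6.
The total is 7 × 36 = 252.
The other 6 contribute at least 6 × 28 = 168, leaving at most 252 − 168 = 84.
Since 84 ≤ 138, this is achievable: one at 84 and 6 at 28.

84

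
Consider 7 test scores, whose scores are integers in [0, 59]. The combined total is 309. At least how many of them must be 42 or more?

2

Suppose at most 7 − j of them reach 42; then j values are ≤ 41 and the rest ≤ 59.
The total is then ≤ 41·j + 59·(7 − j) = 413 − 18j. For this to be ≥ 309 we need j ≤ 5, so at least 7 − 5 = 2 must reach 42.
Exactly 2 works: 2 values at 59 and 5 at 41 total 323; lower one of the high values by 14 (still ≥ 42) to hit 309.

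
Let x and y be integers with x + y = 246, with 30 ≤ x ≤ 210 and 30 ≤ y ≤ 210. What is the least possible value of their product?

7560

Since x + y is fixed, pushing one of them to its bound minimizes the product.
At the endpoint x = 36, y = 246 − 36 = 210, so xy = 36 × 210 = 7560.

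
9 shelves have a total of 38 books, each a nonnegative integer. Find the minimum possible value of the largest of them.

5

Some value must be at least ⌈38/9⌉ = 5, since 9 × 4 = 36 < 38.
Equality holds with 2 values of 5 and 7 values of 4.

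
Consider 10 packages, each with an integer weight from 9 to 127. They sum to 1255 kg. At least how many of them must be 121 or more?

If only k of them are at least 121, the other 10 − k are at most 120, so the total is at most k·127 + (10 − k)·120.
This must reach 1255, so k·127 + (10 − k)·120 ≥ 1255, giving k ≥ 8.
Exactly 8 works: 8 values at 127 and 2 at 120 total 1256; lower one of the high values by 1 (still ≥ 121) to hit 1255.

8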